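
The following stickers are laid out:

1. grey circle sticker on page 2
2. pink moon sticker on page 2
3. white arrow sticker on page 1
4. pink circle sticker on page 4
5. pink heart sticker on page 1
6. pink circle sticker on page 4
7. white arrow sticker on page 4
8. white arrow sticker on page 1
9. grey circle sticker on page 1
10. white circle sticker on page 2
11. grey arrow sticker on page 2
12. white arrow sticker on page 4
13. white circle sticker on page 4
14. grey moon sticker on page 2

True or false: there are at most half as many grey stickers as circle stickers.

|grey stickers| = 4.
|circle stickers| = 6.
The claim requires 2 × 4 = 8 ≤ 6, which does not hold.

False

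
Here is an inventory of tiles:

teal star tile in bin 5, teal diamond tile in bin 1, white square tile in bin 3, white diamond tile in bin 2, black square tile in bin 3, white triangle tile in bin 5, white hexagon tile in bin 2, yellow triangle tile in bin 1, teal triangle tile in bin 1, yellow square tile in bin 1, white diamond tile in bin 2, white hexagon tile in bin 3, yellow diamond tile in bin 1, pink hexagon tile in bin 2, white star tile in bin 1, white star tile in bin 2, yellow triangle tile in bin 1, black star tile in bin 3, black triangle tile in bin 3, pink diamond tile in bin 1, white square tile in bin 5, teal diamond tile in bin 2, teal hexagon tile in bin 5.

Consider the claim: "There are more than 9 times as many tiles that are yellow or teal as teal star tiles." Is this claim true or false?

|tiles that are yellow or teal| = 9.
|teal star tiles| = 1.
The claim requires 9 > 9 × 1 = 9, which does not hold.

False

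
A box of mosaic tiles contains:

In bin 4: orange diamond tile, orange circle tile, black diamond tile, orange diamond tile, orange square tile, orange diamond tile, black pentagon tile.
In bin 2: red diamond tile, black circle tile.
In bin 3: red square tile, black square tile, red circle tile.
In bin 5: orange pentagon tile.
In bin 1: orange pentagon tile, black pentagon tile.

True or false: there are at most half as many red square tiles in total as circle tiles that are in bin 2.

False

|red square tiles| = 1.
|circle tiles in bin 2| = 1.
The claim requires 2 × 1 = 2 ≤ 1, which does not hold.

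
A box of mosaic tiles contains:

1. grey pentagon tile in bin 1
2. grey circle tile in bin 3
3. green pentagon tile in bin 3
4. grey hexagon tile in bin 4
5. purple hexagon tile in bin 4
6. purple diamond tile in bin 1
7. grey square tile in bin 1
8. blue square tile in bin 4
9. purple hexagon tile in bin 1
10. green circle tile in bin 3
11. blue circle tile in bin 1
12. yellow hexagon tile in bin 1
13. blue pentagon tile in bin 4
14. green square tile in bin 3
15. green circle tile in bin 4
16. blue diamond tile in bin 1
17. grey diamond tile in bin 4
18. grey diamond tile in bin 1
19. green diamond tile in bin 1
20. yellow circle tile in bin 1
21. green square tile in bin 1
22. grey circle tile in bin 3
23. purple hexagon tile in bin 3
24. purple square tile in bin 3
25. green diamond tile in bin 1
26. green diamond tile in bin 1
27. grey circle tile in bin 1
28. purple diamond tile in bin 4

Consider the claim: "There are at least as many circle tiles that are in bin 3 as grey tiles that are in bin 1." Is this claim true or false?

False

circle tiles in bin 3: 3.
grey tiles in bin 1: 4.
The claim requires 3 ≥ 4, which does not hold.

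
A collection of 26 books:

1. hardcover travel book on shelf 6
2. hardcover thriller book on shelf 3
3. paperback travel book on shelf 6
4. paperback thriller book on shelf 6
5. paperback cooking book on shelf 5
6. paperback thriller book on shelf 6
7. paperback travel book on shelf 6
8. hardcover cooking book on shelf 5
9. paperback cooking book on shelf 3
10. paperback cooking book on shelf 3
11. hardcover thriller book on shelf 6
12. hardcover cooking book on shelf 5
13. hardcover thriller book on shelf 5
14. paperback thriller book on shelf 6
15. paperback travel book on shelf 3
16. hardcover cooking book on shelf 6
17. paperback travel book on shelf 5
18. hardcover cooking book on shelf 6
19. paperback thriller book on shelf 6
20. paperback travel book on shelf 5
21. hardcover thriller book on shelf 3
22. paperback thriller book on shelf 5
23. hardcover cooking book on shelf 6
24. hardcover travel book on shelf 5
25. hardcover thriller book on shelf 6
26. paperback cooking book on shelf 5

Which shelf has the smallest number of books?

Counts by shelf: shelf 6→12, shelf 5→9, shelf 3→5.
The minimum is 5, held uniquely by shelf 3.

shelf 3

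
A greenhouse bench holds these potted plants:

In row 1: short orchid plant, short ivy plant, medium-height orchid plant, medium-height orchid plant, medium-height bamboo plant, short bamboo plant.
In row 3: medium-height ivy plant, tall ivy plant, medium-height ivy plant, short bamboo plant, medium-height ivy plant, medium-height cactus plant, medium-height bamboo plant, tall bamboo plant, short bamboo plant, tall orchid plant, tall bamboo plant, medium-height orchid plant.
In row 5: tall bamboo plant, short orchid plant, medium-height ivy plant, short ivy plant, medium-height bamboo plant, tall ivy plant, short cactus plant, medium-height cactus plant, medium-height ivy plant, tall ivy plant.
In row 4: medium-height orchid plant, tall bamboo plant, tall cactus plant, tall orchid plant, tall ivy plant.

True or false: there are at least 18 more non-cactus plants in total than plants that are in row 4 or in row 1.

True

non-cactus plants: 29.
plants in row 4 or in row 1: 11.
The claim requires 29 − 11 = 18 ≥ 18, which holds.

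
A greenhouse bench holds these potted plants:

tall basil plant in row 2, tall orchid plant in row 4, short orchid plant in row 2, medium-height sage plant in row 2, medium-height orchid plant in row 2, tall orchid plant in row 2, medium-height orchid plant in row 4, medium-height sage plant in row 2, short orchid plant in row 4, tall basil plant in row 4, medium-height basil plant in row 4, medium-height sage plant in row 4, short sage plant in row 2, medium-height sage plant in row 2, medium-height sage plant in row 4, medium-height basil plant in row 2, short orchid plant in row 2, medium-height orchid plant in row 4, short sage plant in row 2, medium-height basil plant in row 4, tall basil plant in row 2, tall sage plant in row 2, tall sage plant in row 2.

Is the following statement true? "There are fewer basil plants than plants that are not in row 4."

There are 6 basil plants.
There are 14 plants that are not in row 4.
The claim requires 6 < 14, which holds.

True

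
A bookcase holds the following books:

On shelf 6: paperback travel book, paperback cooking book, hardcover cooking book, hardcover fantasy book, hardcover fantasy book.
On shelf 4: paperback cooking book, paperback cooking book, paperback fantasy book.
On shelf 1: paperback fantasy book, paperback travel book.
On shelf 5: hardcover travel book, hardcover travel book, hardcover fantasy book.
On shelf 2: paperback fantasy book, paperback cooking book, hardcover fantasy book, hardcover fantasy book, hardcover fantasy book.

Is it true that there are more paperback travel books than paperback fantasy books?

False

paperback travel books: 2.
paperback fantasy books: 3.
The claim requires 2 > 3, which does not hold.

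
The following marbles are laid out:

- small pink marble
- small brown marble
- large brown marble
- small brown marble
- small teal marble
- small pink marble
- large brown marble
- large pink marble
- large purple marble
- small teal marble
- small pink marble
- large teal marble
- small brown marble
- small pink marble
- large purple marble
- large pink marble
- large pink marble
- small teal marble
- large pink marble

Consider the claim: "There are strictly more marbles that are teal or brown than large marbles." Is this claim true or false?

There are 9 marbles that are teal or brown.
There are 9 large marbles.
The claim requires 9 > 9, which does not hold.

False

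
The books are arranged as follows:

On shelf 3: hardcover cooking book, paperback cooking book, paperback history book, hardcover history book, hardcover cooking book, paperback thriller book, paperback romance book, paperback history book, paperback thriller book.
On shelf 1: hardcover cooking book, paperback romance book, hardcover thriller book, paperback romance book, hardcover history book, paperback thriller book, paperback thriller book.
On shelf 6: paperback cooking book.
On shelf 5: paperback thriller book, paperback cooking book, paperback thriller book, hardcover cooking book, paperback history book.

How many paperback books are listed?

15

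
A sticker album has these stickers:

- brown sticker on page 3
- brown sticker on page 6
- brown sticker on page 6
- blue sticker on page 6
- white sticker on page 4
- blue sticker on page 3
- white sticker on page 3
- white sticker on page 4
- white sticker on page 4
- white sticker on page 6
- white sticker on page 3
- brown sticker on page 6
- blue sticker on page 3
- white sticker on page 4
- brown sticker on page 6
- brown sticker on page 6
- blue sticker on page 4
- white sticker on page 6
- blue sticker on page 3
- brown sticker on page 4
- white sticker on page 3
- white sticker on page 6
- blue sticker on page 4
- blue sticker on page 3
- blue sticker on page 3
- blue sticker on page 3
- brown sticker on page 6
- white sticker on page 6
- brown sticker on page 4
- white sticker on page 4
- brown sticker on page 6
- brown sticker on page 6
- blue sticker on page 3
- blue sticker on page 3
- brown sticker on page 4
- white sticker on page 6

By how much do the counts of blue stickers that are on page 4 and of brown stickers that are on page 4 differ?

blue stickers on page 4: 2. brown stickers on page 4: 3.
|2 − 3| = 3 − 2 = 1.

1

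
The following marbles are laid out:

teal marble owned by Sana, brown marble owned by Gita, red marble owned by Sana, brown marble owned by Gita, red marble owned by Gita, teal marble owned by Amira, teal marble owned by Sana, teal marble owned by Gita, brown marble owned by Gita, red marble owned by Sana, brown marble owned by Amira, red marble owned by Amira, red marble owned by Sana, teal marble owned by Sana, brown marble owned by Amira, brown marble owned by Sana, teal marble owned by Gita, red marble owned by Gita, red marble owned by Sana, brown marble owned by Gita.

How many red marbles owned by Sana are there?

4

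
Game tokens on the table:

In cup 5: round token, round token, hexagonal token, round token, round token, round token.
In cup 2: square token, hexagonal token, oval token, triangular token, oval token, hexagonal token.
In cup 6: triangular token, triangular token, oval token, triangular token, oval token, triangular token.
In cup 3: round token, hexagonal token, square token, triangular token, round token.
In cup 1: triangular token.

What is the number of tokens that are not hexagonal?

20

Total tokens: 24; with the excluded value: 4; remaining 24 − 4 = 20.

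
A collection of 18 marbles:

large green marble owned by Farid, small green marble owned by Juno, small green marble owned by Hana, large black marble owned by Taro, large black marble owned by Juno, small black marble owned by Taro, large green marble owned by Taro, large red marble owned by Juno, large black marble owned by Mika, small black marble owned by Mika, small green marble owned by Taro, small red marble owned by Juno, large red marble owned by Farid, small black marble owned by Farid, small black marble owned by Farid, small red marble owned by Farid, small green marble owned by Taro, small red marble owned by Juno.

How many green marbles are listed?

6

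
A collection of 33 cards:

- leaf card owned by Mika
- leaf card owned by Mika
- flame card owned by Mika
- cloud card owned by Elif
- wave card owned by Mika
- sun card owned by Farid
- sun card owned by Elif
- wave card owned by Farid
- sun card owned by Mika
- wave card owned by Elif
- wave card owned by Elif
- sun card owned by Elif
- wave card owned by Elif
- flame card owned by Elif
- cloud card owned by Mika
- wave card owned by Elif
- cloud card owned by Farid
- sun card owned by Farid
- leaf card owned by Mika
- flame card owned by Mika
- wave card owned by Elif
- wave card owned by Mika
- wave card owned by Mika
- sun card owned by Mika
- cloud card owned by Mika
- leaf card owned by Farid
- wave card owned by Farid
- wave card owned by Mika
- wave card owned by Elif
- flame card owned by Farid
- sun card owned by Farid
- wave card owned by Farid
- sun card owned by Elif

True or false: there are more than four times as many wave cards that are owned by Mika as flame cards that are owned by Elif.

|wave cards owned by Mika| = 4.
|flame cards owned by Elif| = 1.
The claim requires 4 > 4 × 1 = 4, which does not hold.

False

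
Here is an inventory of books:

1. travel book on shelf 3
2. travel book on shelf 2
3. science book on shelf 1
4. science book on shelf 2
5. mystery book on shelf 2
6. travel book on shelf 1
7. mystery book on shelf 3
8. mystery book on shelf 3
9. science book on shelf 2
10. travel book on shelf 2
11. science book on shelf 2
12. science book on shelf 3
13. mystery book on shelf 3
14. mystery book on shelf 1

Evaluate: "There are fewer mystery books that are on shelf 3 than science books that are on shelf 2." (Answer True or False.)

|mystery books on shelf 3| = 3.
|science books on shelf 2| = 3.
The claim requires 3 < 3, which does not hold.

False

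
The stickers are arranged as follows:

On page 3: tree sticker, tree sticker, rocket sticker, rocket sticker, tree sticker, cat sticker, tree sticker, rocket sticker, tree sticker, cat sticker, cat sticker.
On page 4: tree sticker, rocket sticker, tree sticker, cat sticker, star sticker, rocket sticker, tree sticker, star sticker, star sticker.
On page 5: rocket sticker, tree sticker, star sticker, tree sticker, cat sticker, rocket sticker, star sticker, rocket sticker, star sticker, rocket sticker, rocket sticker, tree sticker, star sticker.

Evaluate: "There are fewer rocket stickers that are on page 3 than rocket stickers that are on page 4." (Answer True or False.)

|rocket stickers on page 3| = 3.
|rocket stickers on page 4| = 2.
The claim requires 3 < 2, which does not hold.

False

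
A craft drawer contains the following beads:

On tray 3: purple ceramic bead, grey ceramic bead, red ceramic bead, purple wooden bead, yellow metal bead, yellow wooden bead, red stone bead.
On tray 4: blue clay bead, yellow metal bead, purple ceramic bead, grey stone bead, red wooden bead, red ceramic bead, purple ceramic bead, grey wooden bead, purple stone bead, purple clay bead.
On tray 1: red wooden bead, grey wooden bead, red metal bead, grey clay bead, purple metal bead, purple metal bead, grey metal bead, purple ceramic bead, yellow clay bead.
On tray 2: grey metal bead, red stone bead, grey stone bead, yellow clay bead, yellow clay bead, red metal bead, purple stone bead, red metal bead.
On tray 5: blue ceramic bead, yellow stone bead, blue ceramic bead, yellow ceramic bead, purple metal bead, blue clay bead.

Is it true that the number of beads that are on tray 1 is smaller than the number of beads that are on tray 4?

True

|beads on tray 1| = 9.
|beads on tray 4| = 10.
The claim requires 9 < 10, which holds.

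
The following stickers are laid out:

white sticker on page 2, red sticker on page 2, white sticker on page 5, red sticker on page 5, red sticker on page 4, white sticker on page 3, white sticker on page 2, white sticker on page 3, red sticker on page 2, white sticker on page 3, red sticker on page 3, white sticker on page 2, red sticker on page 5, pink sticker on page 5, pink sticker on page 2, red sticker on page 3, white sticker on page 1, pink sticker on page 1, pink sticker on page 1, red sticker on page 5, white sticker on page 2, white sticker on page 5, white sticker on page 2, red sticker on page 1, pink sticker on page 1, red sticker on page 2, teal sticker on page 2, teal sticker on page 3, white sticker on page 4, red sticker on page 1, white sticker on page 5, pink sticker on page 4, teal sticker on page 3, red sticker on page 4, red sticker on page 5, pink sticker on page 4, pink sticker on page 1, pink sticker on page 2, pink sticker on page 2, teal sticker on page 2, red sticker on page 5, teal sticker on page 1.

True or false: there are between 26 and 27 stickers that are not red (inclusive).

|stickers that are not red| = 28.
The claim requires 26 ≤ 28 ≤ 27, which does not hold.

False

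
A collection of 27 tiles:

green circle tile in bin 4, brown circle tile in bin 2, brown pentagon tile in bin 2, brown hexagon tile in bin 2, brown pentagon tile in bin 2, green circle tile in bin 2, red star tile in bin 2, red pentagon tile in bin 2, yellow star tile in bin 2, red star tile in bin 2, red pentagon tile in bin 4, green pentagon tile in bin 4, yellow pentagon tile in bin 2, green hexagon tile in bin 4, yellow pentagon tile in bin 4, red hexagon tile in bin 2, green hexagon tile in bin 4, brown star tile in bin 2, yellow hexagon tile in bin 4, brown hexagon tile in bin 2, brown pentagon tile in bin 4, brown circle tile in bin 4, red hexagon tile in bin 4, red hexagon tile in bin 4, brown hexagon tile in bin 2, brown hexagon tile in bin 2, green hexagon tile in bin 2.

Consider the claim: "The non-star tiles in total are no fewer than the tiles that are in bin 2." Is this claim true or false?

True

non-star tiles: 23.
tiles in bin 2: 16.
The claim requires 23 ≥ 16, which holds.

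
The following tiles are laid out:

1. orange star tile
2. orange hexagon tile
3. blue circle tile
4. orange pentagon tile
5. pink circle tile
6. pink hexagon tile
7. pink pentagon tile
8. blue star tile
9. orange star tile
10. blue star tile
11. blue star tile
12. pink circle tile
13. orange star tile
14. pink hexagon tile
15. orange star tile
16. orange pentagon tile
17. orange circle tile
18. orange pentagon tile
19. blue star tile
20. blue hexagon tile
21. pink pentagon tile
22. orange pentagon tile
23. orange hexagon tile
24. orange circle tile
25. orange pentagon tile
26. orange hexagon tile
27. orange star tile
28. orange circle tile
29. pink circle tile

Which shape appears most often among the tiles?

Counts by shape: star 9, circle 7, pentagon 7, hexagon 6.
The maximum is 9, held uniquely by star.

star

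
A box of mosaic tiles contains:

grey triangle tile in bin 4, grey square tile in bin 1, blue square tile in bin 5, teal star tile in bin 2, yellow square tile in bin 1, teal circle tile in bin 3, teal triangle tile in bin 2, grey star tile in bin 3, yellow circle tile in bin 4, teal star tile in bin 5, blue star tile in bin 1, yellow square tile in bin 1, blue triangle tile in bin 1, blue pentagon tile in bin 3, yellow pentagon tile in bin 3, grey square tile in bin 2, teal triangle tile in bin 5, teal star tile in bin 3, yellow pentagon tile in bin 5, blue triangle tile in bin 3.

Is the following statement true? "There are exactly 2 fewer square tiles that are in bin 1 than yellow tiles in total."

True

square tiles in bin 1: 3.
yellow tiles: 5.
The claim requires 5 − 3 (= 2) to equal 2, which holds.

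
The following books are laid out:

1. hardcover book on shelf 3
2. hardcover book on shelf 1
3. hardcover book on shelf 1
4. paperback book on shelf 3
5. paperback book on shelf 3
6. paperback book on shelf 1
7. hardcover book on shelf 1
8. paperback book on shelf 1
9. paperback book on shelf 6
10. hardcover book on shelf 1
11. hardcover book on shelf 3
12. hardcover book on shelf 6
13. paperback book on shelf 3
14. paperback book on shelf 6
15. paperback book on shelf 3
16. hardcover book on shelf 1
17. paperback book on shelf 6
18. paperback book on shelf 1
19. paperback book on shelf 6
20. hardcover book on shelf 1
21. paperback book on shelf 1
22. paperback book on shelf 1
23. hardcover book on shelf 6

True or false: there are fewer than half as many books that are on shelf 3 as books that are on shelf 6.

books on shelf 3: 6.
books on shelf 6: 6.
The claim requires 2 × 6 = 12 < 6, which does not hold.

False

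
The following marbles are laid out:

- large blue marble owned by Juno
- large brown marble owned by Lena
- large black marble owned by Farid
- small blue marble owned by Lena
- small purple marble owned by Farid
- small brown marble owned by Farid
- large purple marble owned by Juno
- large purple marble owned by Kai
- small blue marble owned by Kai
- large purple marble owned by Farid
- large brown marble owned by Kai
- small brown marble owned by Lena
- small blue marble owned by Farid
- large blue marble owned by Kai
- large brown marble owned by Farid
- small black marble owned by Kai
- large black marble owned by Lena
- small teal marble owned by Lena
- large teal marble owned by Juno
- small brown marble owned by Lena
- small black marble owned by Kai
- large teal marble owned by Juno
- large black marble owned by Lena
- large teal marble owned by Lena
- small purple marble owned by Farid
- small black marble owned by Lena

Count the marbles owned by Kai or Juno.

Juno: 4; Kai: 6; together 4 + 6 = 10.

10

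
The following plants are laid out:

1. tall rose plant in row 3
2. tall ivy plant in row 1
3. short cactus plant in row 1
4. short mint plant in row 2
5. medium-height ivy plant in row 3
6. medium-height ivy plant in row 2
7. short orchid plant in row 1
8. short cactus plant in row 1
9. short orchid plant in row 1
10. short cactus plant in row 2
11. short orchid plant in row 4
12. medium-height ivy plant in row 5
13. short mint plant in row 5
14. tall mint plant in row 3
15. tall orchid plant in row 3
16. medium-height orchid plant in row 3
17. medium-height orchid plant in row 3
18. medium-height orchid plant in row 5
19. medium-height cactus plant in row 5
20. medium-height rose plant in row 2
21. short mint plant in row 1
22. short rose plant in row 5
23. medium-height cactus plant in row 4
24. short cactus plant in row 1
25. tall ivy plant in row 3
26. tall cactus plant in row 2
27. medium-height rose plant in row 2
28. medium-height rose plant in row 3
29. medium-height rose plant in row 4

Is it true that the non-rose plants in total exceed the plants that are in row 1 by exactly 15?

False

non-rose plants: 23.
plants in row 1: 7.
The claim requires 23 − 7 (= 16) to equal 15, which does not hold.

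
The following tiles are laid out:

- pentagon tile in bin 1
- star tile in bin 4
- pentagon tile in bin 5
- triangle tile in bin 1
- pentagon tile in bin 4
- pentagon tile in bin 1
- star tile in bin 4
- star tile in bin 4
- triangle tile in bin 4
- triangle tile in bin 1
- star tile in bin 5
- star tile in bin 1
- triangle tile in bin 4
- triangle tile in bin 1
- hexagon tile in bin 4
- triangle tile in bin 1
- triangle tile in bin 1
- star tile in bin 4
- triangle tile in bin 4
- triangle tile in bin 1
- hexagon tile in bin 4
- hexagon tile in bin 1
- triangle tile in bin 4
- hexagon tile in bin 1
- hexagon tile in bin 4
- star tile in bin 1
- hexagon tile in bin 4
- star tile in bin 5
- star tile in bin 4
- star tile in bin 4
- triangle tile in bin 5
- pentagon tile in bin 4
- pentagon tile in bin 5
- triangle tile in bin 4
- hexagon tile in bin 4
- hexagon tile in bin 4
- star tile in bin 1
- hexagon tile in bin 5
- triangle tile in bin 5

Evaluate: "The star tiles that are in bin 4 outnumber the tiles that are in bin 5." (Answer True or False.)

There are 6 star tiles in bin 4.
There are 7 tiles in bin 5.
The claim requires 6 > 7, which does not hold.

False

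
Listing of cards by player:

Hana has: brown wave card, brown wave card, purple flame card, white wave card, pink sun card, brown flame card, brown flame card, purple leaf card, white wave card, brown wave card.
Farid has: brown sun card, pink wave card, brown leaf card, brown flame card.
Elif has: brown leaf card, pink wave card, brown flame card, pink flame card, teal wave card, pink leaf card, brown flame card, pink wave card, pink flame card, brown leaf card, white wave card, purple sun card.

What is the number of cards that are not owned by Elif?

14

Total cards: 26; with the excluded value: 12; remaining 26 − 12 = 14.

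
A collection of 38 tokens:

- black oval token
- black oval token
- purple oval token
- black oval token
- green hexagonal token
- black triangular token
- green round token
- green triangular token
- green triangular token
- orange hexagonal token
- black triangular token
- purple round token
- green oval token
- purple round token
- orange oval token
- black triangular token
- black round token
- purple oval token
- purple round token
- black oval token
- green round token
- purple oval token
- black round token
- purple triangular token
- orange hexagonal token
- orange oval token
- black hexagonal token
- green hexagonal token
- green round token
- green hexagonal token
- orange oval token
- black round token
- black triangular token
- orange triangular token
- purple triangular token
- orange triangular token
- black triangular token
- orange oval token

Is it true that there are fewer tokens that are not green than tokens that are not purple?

True

There are 29 tokens that are not green.
There are 30 tokens that are not purple.
The claim requires 29 < 30, which holds.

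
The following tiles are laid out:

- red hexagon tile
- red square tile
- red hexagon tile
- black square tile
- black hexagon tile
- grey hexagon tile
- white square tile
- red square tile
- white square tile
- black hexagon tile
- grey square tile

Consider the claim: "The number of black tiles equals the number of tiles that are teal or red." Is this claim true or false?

black tiles: 3.
tiles that are teal or red: 4.
The claim requires 3 = 4, which does not hold.

False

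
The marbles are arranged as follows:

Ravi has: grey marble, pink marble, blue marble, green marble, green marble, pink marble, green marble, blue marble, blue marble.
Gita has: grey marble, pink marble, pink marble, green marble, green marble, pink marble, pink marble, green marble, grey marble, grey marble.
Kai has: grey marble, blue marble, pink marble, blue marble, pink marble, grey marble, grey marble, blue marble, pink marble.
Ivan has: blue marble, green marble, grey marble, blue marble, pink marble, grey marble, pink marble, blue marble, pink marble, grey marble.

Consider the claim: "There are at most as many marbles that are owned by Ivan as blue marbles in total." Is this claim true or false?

marbles owned by Ivan: 10.
blue marbles: 9.
The claim requires 10 ≤ 9, which does not hold.

False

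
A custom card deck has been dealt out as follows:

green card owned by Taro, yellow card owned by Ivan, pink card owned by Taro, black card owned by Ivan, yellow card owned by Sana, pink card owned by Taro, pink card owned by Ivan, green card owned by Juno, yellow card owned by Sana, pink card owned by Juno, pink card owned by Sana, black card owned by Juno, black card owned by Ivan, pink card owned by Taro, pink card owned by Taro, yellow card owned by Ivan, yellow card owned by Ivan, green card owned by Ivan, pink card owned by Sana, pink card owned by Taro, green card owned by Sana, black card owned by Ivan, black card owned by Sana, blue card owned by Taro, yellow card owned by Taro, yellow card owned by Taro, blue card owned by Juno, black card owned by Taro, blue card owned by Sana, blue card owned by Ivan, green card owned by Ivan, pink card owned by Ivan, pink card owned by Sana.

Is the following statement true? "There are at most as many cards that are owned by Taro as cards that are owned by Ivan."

|cards owned by Taro| = 10.
|cards owned by Ivan| = 11.
The claim requires 10 ≤ 11, which holds.

True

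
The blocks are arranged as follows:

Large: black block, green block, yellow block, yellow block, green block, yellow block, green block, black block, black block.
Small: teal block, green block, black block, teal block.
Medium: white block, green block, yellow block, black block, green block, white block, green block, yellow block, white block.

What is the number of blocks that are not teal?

20

Total blocks: 22; with the excluded value: 2; remaining 22 − 2 = 20.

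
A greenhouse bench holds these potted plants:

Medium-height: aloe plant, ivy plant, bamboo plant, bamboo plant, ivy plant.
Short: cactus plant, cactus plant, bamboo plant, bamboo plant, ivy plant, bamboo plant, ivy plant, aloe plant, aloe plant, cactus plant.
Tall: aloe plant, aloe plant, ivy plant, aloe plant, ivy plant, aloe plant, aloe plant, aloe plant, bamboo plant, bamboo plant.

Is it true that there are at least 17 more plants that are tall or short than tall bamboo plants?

|plants that are tall or short| = 20.
|tall bamboo plants| = 2.
The claim requires 20 − 2 = 18 ≥ 17, which holds.

True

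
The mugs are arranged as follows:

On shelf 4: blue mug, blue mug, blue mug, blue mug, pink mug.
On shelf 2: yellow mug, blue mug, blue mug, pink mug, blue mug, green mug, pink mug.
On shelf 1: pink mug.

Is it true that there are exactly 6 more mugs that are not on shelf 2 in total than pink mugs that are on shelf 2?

False

|mugs that are not on shelf 2| = 6.
|pink mugs on shelf 2| = 2.
The claim requires 6 − 2 (= 4) to equal 6, which does not hold.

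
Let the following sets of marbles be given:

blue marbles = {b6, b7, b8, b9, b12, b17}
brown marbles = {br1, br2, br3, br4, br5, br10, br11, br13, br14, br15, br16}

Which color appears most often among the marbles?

brown

Counts by color: brown 11, blue 6.
The maximum is 11, held uniquely by brown.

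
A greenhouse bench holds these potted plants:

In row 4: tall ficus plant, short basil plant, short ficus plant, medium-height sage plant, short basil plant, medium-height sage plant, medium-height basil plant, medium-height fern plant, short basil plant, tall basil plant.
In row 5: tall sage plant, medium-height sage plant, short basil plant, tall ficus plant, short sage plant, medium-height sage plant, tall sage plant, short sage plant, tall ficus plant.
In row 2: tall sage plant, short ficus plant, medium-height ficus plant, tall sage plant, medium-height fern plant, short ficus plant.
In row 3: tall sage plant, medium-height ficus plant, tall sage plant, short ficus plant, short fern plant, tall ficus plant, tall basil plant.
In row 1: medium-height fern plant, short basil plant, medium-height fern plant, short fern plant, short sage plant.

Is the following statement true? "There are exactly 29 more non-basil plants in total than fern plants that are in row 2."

False

There are 29 non-basil plants.
There is 1 fern plant in row 2.
The claim requires 29 − 1 (= 28) to equal 29, which does not hold.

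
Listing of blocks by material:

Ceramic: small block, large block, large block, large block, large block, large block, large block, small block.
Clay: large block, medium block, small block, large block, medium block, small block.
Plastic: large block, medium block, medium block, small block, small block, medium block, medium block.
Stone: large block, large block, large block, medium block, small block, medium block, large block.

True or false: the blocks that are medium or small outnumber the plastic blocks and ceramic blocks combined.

False

|blocks that are medium or small| = 15.
plastic blocks: 7; ceramic blocks: 8; combined: 7 + 8 = 15.
The claim requires 15 > 15, which does not hold.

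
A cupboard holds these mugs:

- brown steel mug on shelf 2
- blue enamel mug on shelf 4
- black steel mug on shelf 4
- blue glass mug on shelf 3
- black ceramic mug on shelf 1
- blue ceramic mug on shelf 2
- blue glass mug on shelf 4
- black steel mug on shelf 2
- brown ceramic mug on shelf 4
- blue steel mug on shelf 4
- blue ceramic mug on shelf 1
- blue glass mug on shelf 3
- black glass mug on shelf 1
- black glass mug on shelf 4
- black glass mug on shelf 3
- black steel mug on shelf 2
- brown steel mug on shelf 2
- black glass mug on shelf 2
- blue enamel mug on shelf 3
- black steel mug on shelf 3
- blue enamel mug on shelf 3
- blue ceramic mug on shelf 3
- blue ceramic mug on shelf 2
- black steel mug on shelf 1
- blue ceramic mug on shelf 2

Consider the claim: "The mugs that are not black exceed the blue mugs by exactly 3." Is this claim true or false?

True

There are 15 mugs that are not black.
There are 12 blue mugs.
The claim requires 15 − 12 (= 3) to equal 3, which holds.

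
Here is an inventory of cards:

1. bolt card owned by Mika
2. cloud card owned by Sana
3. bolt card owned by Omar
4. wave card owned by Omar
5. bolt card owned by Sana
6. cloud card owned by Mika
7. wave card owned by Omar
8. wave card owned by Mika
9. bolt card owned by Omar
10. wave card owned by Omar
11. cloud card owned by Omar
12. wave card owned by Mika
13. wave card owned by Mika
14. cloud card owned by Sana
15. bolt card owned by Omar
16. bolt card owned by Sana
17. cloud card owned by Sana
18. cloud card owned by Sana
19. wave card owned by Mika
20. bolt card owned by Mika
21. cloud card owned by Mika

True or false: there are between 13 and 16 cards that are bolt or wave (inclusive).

cards that are bolt or wave: 14.
The claim requires 13 ≤ 14 ≤ 16, which holds.

True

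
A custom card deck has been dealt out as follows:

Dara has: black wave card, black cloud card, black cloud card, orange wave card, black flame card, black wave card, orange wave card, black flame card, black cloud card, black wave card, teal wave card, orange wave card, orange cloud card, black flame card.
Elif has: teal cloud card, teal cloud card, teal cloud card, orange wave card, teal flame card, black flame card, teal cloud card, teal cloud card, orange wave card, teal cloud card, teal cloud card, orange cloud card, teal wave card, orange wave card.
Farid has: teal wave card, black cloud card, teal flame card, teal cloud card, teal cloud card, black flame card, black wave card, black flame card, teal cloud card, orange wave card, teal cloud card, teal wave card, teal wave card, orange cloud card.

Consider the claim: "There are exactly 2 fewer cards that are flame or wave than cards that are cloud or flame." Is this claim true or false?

True

cards that are flame or wave: 24.
cards that are cloud or flame: 26.
The claim requires 26 − 24 (= 2) to equal 2, which holds.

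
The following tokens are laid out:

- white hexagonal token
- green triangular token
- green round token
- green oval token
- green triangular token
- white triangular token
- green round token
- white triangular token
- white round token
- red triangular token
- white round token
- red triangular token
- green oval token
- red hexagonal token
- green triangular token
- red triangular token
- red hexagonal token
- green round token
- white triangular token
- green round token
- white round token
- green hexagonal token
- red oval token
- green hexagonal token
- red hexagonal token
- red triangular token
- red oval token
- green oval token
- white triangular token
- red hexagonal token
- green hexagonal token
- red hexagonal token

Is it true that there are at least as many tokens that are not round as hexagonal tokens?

True

There are 25 tokens that are not round.
There are 9 hexagonal tokens.
The claim requires 25 ≥ 9, which holds.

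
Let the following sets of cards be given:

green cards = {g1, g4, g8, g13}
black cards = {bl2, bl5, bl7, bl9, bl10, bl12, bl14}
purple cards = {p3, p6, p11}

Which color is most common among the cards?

Counts by color: black 7, green 4, purple 3.
The maximum is 7, held uniquely by black.

black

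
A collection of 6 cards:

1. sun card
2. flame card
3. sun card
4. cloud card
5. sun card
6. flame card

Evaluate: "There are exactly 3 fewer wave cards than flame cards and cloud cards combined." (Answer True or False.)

|wave cards| = 0.
flame cards: 2; cloud cards: 1; combined: 2 + 1 = 3.
The claim requires 3 − 0 (= 3) to equal 3, which holds.

True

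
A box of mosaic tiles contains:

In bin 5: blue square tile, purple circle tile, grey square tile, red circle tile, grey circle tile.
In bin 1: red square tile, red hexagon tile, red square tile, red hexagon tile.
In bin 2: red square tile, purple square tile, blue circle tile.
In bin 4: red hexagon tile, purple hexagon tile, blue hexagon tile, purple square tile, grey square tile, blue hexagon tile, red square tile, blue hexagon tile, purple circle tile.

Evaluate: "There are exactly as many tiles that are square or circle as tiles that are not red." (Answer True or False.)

There are 14 tiles that are square or circle.
There are 13 tiles that are not red.
The claim requires 14 = 13, which does not hold.

False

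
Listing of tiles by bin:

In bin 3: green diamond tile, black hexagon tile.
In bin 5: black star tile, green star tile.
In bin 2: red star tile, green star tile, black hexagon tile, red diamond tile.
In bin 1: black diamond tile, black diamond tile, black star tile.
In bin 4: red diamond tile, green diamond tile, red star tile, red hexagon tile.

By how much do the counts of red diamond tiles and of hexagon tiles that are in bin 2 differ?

1

red diamond tiles: 2. hexagon tiles in bin 2: 1.
|2 − 1| = 2 − 1 = 1.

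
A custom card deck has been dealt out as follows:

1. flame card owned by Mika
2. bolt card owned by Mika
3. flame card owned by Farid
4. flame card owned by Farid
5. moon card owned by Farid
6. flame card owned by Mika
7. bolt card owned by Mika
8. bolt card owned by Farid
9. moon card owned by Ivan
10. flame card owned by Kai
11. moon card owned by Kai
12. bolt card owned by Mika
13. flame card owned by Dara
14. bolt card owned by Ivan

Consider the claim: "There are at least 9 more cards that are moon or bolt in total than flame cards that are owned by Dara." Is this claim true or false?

False

cards that are moon or bolt: 8.
flame cards owned by Dara: 1.
The claim requires 8 − 1 = 7 ≥ 9, which does not hold.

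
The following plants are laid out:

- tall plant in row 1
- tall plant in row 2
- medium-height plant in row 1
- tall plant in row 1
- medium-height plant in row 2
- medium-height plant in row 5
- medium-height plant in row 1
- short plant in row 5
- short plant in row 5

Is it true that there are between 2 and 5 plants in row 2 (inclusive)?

There are 2 plants in row 2.
The claim requires 2 ≤ 2 ≤ 5, which holds.

True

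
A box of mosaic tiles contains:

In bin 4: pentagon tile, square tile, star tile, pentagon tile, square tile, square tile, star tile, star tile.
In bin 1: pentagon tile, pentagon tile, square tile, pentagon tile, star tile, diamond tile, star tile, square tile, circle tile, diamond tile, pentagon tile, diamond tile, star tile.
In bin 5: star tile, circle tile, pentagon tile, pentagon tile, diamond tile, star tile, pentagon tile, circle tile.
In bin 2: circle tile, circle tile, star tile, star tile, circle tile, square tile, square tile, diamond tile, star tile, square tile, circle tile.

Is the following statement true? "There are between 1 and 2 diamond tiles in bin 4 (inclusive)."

diamond tiles in bin 4: 0.
The claim requires 1 ≤ 0 ≤ 2, which does not hold.

False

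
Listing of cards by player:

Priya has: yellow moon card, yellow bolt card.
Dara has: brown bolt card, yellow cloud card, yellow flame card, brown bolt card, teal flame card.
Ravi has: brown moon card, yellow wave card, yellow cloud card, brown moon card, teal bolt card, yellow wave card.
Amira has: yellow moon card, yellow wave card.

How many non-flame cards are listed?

13

Total cards: 15; with the excluded value: 2; remaining 15 − 2 = 13.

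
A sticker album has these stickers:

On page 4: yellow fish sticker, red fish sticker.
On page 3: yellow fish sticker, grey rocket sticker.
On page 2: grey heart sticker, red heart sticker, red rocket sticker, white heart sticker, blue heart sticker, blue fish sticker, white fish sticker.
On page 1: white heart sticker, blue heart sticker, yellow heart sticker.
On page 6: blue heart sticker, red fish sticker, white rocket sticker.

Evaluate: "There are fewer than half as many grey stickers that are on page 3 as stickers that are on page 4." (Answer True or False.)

False

|grey stickers on page 3| = 1.
|stickers on page 4| = 2.
The claim requires 2 × 1 = 2 < 2, which does not hold.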